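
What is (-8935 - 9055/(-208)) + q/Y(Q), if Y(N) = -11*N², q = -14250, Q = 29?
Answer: -17106066675/1924208 ≈ -8889.9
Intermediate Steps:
(-8935 - 9055/(-208)) + q/Y(Q) = (-8935 - 9055/(-208)) - 14250/((-11*29²)) = (-8935 - 9055*(-1)/208) - 14250/((-11*841)) = (-8935 - 1*(-9055/208)) - 14250/(-9251) = (-8935 + 9055/208) - 14250*(-1/9251) = -1849425/208 + 14250/9251 = -17106066675/1924208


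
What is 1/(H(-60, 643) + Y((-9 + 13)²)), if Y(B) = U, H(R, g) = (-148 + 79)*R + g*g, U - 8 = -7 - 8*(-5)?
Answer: 1/417630 ≈ 2.3945e-6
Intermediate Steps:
U = 41 (U = 8 + (-7 - 8*(-5)) = 8 + (-7 + 40) = 8 + 33 = 41)
H(R, g) = g² - 69*R (H(R, g) = -69*R + g² = g² - 69*R)
Y(B) = 41
1/(H(-60, 643) + Y((-9 + 13)²)) = 1/((643² - 69*(-60)) + 41) = 1/((413449 + 4140) + 41) = 1/(417589 + 41) = 1/417630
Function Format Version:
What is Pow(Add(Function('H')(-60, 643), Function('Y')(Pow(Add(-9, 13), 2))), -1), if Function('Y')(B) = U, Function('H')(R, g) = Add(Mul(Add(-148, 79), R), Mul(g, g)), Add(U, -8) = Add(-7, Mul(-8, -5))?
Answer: Rational(1, 417630) ≈ 2.3945e-6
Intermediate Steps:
U = 41 (U = Add(8, Add(-7, Mul(-8, -5))) = Add(8, Add(-7, 40)) = Add(8, 33) = 41)
Function('H')(R, g) = Add(Pow(g, 2), Mul(-69, R)) (Function('H')(R, g) = Add(Mul(-69, R), Pow(g, 2)) = Add(Pow(g, 2), Mul(-69, R)))
Function('Y')(B) = 41
Pow(Add(Function('H')(-60, 643), Function('Y')(Pow(Add(-9, 13), 2))), -1) = Pow(Add(Add(Pow(643, 2), Mul(-69, -60)), 41), -1) = Pow(Add(Add(413449, 4140), 41), -1) = Pow(Add(417589, 41), -1) = Pow(417630, -1) = Rational(1, 417630)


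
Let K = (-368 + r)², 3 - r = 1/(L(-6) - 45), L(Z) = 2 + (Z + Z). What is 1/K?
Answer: 3025/402965476 ≈ 7.5068e-6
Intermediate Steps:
L(Z) = 2 + 2*Z
r = 166/55 (r = 3 - 1/((2 + 2*(-6)) - 45) = 3 - 1/((2 - 12) - 45) = 3 - 1/(-10 - 45) = 3 - 1/(-55) = 3 - 1*(-1/55) = 3 + 1/55 = 166/55 ≈ 3.0182)
K = 402965476/3025 (K = (-368 + 166/55)² = (-20074/55)² = 402965476/3025 ≈ 1.3321e+5)
1/K = 1/(402965476/3025) = 3025/402965476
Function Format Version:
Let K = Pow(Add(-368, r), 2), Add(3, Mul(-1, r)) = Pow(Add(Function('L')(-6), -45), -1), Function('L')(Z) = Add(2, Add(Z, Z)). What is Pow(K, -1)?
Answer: Rational(3025, 402965476) ≈ 7.5068e-6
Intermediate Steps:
Function('L')(Z) = Add(2, Mul(2, Z))
r = Rational(166, 55) (r = Add(3, Mul(-1, Pow(Add(Add(2, Mul(2, -6)), -45), -1))) = Add(3, Mul(-1, Pow(Add(Add(2, -12), -45), -1))) = Add(3, Mul(-1, Pow(Add(-10, -45), -1))) = Add(3, Mul(-1, Pow(-55, -1))) = Add(3, Mul(-1, Rational(-1, 55))) = Add(3, Rational(1, 55)) = Rational(166, 55) ≈ 3.0182)
K = Rational(402965476, 3025) (K = Pow(Add(-368, Rational(166, 55)), 2) = Pow(Rational(-20074, 55), 2) = Rational(402965476, 3025) ≈ 1.3321e+5)
Pow(K, -1) = Pow(Rational(402965476, 3025), -1) = Rational(3025, 402965476)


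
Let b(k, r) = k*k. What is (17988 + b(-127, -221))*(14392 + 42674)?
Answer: 1946920722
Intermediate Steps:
b(k, r) = k²
(17988 + b(-127, -221))*(14392 + 42674) = (17988 + (-127)²)*(14392 + 42674) = (17988 + 16129)*57066 = 34117*57066 = 1946920722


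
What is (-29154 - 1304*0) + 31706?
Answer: 2552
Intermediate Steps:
(-29154 - 1304*0) + 31706 = (-29154 + 0) + 31706 = -29154 + 31706 = 2552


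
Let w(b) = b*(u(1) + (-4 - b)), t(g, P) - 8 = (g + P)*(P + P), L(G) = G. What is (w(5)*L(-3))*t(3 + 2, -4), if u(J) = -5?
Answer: 0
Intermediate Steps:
t(g, P) = 8 + 2*P*(P + g) (t(g, P) = 8 + (g + P)*(P + P) = 8 + (P + g)*(2*P) = 8 + 2*P*(P + g))
w(b) = b*(-9 - b) (w(b) = b*(-5 + (-4 - b)) = b*(-9 - b))
(w(5)*L(-3))*t(3 + 2, -4) = (-1*5*(9 + 5)*(-3))*(8 + 2*(-4)² + 2*(-4)*(3 + 2)) = (-1*5*14*(-3))*(8 + 2*16 + 2*(-4)*5) = (-70*(-3))*(8 + 32 - 40) = 210*0 = 0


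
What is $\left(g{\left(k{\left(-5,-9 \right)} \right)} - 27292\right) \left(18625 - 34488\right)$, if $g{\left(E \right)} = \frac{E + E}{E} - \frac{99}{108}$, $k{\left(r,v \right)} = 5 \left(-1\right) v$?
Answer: $\frac{5194989733}{12} \approx 4.3292 \cdot 10^{8}$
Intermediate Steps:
$k{\left(r,v \right)} = - 5 v$
$g{\left(E \right)} = \frac{13}{12}$ ($g{\left(E \right)} = \frac{2 E}{E} - \frac{11}{12} = 2 - \frac{11}{12} = \frac{13}{12}$)
$\left(g{\left(k{\left(-5,-9 \right)} \right)} - 27292\right) \left(18625 - 34488\right) = \left(\frac{13}{12} - 27292\right) \left(18625 - 34488\right) = \left(- \frac{327491}{12}\right) \left(-15863\right) = \frac{5194989733}{12}$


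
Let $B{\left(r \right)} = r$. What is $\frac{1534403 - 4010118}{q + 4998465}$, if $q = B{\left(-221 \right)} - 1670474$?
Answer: $- \frac{495143}{665554} \approx -0.74396$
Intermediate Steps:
$q = -1670695$ ($q = -221 - 1670474 = -1670695$)
$\frac{1534403 - 4010118}{q + 4998465} = \frac{1534403 - 4010118}{-1670695 + 4998465} = - \frac{2475715}{3327770} = \left(-2475715\right) \frac{1}{3327770} = - \frac{495143}{665554}$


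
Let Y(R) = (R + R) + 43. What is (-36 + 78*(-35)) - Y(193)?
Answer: -3195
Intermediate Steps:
Y(R) = 43 + 2*R (Y(R) = 2*R + 43 = 43 + 2*R)
(-36 + 78*(-35)) - Y(193) = (-36 + 78*(-35)) - (43 + 2*193) = (-36 - 2730) - (43 + 386) = -2766 - 1*429 = -2766 - 429 = -3195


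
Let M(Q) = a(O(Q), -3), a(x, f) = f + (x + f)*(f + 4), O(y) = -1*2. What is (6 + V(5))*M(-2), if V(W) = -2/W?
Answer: -224/5 ≈ -44.800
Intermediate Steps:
O(y) = -2
a(x, f) = f + (4 + f)*(f + x) (a(x, f) = f + (f + x)*(4 + f) = f + (4 + f)*(f + x))
M(Q) = -8 (M(Q) = (-3)**2 + 4*(-2) + 5*(-3) - 3*(-2) = 9 - 8 - 15 + 6 = -8)
(6 + V(5))*M(-2) = (6 - 2/5)*(-8) = (28/5)*(-8) = -224/5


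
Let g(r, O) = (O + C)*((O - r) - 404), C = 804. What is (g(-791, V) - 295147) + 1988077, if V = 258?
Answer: 2377920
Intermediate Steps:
g(r, O) = (804 + O)*(-404 + O - r) (g(r, O) = (O + 804)*((O - r) - 404) = (804 + O)*(-404 + O - r))
(g(-791, V) - 295147) + 1988077 = ((-324816 + 258² - 804*(-791) + 400*258 - 1*258*(-791)) - 295147) + 1988077 = ((-324816 + 66564 + 635964 + 103200 + 204078) - 295147) + 1988077 = (684990 - 295147) + 1988077 = 389843 + 1988077 = 2377920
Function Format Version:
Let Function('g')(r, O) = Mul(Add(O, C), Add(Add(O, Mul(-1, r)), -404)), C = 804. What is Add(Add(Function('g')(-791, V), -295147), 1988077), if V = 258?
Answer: 2377920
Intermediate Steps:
Function('g')(r, O) = Mul(Add(804, O), Add(-404, O, Mul(-1, r))) (Function('g')(r, O) = Mul(Add(O, 804), Add(Add(O, Mul(-1, r)), -404)) = Mul(Add(804, O), Add(-404, O, Mul(-1, r))))
Add(Add(Function('g')(-791, V), -295147), 1988077) = Add(Add(Add(-324816, Pow(258, 2), Mul(-804, -791), Mul(400, 258), Mul(-1, 258, -791)), -295147), 1988077) = Add(Add(Add(-324816, 66564, 635964, 103200, 204078), -295147), 1988077) = Add(Add(684990, -295147), 1988077) = Add(389843, 1988077) = 2377920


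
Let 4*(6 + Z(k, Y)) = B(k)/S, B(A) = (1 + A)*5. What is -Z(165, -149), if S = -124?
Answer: 1903/248 ≈ 7.6734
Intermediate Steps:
B(A) = 5 + 5*A
Z(k, Y) = -2981/496 - 5*k/496 (Z(k, Y) = -6 + ((5 + 5*k)/(-124))/4 = -6 + ((5 + 5*k)*(-1/124))/4 = -6 + (-5/124 - 5*k/124)/4 = -6 + (-5/496 - 5*k/496) = -2981/496 - 5*k/496)
-Z(165, -149) = -(-2981/496 - 5/496*165) = -(-2981/496 - 825/496) = -1*(-1903/248) = 1903/248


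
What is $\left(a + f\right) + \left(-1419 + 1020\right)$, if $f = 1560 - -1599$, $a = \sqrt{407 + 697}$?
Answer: $2760 + 4 \sqrt{69} \approx 2793.2$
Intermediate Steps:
$a = 4 \sqrt{69}$ ($a = \sqrt{1104} = 4 \sqrt{69} \approx 33.227$)
$f = 3159$ ($f = 1560 + 1599 = 3159$)
$\left(a + f\right) + \left(-1419 + 1020\right) = \left(4 \sqrt{69} + 3159\right) + \left(-1419 + 1020\right) = \left(3159 + 4 \sqrt{69}\right) - 399 = 2760 + 4 \sqrt{69}$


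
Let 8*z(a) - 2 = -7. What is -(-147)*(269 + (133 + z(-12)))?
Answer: 472017/8 ≈ 59002.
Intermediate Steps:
z(a) = -5/8 (z(a) = 1/4 + (1/8)*(-7) = 1/4 - 7/8 = -5/8)
-(-147)*(269 + (133 + z(-12))) = -(-147)*(269 + (133 - 5/8)) = -(-147)*(269 + 1059/8) = -(-147)*3211/8 = -1*(-472017/8) = 472017/8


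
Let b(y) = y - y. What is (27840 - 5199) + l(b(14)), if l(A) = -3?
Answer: 22638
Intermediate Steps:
b(y) = 0
(27840 - 5199) + l(b(14)) = (27840 - 5199) - 3 = 22641 - 3 = 22638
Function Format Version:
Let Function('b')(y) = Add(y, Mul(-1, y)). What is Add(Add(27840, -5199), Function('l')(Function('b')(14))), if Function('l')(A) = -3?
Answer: 22638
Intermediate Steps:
Function('b')(y) = 0
Add(Add(27840, -5199), Function('l')(Function('b')(14))) = Add(Add(27840, -5199), -3) = Add(22641, -3) = 22638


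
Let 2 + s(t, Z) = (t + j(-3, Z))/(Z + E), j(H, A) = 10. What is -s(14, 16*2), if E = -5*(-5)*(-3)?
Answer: 110/43 ≈ 2.5581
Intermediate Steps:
E = -75 (E = 25*(-3) = -75)
s(t, Z) = -2 + (10 + t)/(-75 + Z) (s(t, Z) = -2 + (t + 10)/(Z - 75) = -2 + (10 + t)/(-75 + Z))
-s(14, 16*2) = -(160 + 14 - 32*2)/(-75 + 16*2) = -(160 + 14 - 2*32)/(-75 + 32) = -(160 + 14 - 64)/(-43) = -(-1)*110/43 = -1*(-110/43) = 110/43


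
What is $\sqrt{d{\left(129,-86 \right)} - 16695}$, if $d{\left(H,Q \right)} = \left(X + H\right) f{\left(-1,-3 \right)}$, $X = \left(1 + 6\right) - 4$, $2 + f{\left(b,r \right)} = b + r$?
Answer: $3 i \sqrt{1943} \approx 132.24 i$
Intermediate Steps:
$f{\left(b,r \right)} = -2 + b + r$ ($f{\left(b,r \right)} = -2 + \left(b + r\right) = -2 + b + r$)
$X = 3$ ($X = 7 - 4 = 3$)
$d{\left(H,Q \right)} = -18 - 6 H$ ($d{\left(H,Q \right)} = \left(3 + H\right) \left(-2 - 1 - 3\right) = \left(3 + H\right) \left(-6\right) = -18 - 6 H$)
$\sqrt{d{\left(129,-86 \right)} - 16695} = \sqrt{\left(-18 - 774\right) - 16695} = \sqrt{-792 - 16695} = \sqrt{-17487} = 3 i \sqrt{1943}$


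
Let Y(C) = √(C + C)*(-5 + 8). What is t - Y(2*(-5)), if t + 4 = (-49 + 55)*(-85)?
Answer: -514 - 6*I*√5 ≈ -514.0 - 13.416*I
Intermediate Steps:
t = -514 (t = -4 + (-49 + 55)*(-85) = -4 + 6*(-85) = -4 - 510 = -514)
Y(C) = 3*√2*√C (Y(C) = √(2*C)*3 = (√2*√C)*3 = 3*√2*√C)
t - Y(2*(-5)) = -514 - 3*√2*√(2*(-5)) = -514 - 3*√2*√(-10) = -514 - 3*√2*I*√10 = -514 - 6*I*√5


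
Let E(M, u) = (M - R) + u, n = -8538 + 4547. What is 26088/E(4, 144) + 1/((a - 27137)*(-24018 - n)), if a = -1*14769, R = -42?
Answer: 10947196070423/79728888890 ≈ 137.31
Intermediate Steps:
a = -14769
n = -3991
E(M, u) = 42 + M + u (E(M, u) = (M - 1*(-42)) + u = (M + 42) + u = (42 + M) + u = 42 + M + u)
26088/E(4, 144) + 1/((a - 27137)*(-24018 - n)) = 26088/(42 + 4 + 144) + 1/((-14769 - 27137)*(-24018 - 1*(-3991))) = 26088/190 + 1/((-41906)*(-24018 + 3991)) = 26088*(1/190) - 1/41906/(-20027) = 13044/95 - 1/41906*(-1/20027) = 13044/95 + 1/839251462 = 10947196070423/79728888890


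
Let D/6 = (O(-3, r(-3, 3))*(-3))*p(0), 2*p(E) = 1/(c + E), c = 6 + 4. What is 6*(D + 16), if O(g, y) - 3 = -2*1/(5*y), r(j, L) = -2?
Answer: 1968/25 ≈ 78.720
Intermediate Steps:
c = 10
O(g, y) = 3 - 2/(5*y) (O(g, y) = 3 - 2*1/(5*y) = 3 - 2/(5*y))
p(E) = 1/(2*(10 + E))
D = -72/25 (D = 6*(((3 - 2/5/(-2))*(-3))*(1/(2*(10 + 0)))) = 6*(((3 - 2/5*(-1/2))*(-3))*((1/2)/10)) = 6*(((3 + 1/5)*(-3))*((1/2)*(1/10))) = 6*(((16/5)*(-3))*(1/20)) = 6*(-48/5*1/20) = 6*(-12/25) = -72/25 ≈ -2.8800)
6*(D + 16) = 6*(-72/25 + 16) = 6*(328/25) = 1968/25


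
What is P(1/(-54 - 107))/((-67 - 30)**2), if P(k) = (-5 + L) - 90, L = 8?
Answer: -87/9409 ≈ -0.0092465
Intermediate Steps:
P(k) = -87 (P(k) = (-5 + 8) - 90 = 3 - 90 = -87)
P(1/(-54 - 107))/((-67 - 30)**2) = -87/(-67 - 30)**2 = -87/((-97)**2) = -87/9409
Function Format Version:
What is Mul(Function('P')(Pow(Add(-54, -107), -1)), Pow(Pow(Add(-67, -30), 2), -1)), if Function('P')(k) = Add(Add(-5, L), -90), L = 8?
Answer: Rational(-87, 9409) ≈ -0.0092465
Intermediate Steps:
Function('P')(k) = -87 (Function('P')(k) = Add(Add(-5, 8), -90) = Add(3, -90) = -87)
Mul(Function('P')(Pow(Add(-54, -107), -1)), Pow(Pow(Add(-67, -30), 2), -1)) = Mul(-87, Pow(Pow(Add(-67, -30), 2), -1)) = Mul(-87, Pow(Pow(-97, 2), -1)) = Mul(-87, Pow(9409, -1)) = Mul(-87, Rational(1, 9409)) = Rational(-87, 9409)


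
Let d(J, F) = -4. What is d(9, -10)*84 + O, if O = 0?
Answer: -336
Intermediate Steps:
d(9, -10)*84 + O = -4*84 + 0 = -336 + 0 = -336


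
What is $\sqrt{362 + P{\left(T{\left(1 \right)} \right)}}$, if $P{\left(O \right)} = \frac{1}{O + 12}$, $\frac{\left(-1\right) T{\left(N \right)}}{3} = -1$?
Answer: $\frac{\sqrt{81465}}{15} \approx 19.028$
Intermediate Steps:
$T{\left(N \right)} = 3$ ($T{\left(N \right)} = \left(-3\right) \left(-1\right) = 3$)
$P{\left(O \right)} = \frac{1}{12 + O}$
$\sqrt{362 + P{\left(T{\left(1 \right)} \right)}} = \sqrt{362 + \frac{1}{12 + 3}} = \sqrt{362 + \frac{1}{15}} = \sqrt{\frac{5431}{15}} = \frac{\sqrt{81465}}{15}$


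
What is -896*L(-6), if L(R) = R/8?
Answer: 672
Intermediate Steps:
L(R) = R/8 (L(R) = R*(⅛) = R/8)
-896*L(-6) = -112*(-6) = -896*(-¾) = 672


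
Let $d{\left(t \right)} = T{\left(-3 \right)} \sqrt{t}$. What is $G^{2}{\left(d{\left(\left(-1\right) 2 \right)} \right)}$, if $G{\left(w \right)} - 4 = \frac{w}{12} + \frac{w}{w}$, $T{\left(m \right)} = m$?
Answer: $\frac{\left(20 - i \sqrt{2}\right)^{2}}{16} \approx 24.875 - 3.5355 i$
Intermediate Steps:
$d{\left(t \right)} = - 3 \sqrt{t}$
$G{\left(w \right)} = 5 + \frac{w}{12}$ ($G{\left(w \right)} = 4 + \left(\frac{w}{12} + \frac{w}{w}\right) = 4 + \left(w \frac{1}{12} + 1\right) = 4 + \left(\frac{w}{12} + 1\right) = 4 + \left(1 + \frac{w}{12}\right) = 5 + \frac{w}{12}$)
$G^{2}{\left(d{\left(\left(-1\right) 2 \right)} \right)} = \left(5 + \frac{\left(-3\right) \sqrt{\left(-1\right) 2}}{12}\right)^{2} = \left(5 + \frac{\left(-3\right) \sqrt{-2}}{12}\right)^{2} = \left(5 + \frac{\left(-3\right) i \sqrt{2}}{12}\right)^{2} = \left(5 - \frac{i \sqrt{2}}{4}\right)^{2}$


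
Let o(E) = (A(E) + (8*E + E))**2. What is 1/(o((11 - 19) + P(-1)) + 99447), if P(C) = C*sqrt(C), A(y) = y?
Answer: 105747/11184988009 - 1600*I/11184988009 ≈ 9.4544e-6 - 1.4305e-7*I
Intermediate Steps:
P(C) = C**(3/2)
o(E) = 100*E**2 (o(E) = (E + (8*E + E))**2 = (E + 9*E)**2 = (10*E)**2 = 100*E**2)
1/(o((11 - 19) + P(-1)) + 99447) = 1/(100*((11 - 19) + (-1)**(3/2))**2 + 99447) = 1/(100*(-8 - I)**2 + 99447) = 1/(99447 + 100*(-8 - I)**2)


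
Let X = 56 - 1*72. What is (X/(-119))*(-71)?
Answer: -1136/119 ≈ -9.5462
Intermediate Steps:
X = -16 (X = 56 - 72 = -16)
(X/(-119))*(-71) = -16/(-119)*(-71) = -16*(-1/119)*(-71) = (16/119)*(-71) = -1136/119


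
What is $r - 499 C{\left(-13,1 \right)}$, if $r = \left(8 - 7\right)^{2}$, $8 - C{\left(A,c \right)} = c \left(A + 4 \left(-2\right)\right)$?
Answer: $-14470$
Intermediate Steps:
$C{\left(A,c \right)} = 8 - c \left(-8 + A\right)$ ($C{\left(A,c \right)} = 8 - c \left(A + 4 \left(-2\right)\right) = 8 - c \left(A - 8\right) = 8 - c \left(-8 + A\right)$)
$r = 1$ ($r = 1^{2} = 1$)
$r - 499 C{\left(-13,1 \right)} = 1 - 499 \left(8 + 8 \cdot 1 - \left(-13\right) 1\right) = 1 - 499 \left(8 + 8 + 13\right) = 1 - 14471 = -14470$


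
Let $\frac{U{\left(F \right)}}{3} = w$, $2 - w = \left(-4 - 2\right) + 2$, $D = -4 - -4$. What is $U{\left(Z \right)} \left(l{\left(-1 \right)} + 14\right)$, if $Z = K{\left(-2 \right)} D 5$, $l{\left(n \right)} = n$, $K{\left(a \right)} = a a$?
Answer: $234$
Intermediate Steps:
$K{\left(a \right)} = a^{2}$
$D = 0$ ($D = -4 + 4 = 0$)
$Z = 0$ ($Z = \left(-2\right)^{2} \cdot 0 \cdot 5 = 4 \cdot 0 \cdot 5 = 0 \cdot 5 = 0$)
$w = 6$ ($w = 2 - \left(\left(-4 - 2\right) + 2\right) = 2 - \left(-6 + 2\right) = 2 - -4 = 2 + 4 = 6$)
$U{\left(F \right)} = 18$ ($U{\left(F \right)} = 3 \cdot 6 = 18$)
$U{\left(Z \right)} \left(l{\left(-1 \right)} + 14\right) = 18 \left(-1 + 14\right) = 18 \cdot 13 = 234$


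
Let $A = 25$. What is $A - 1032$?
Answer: $-1007$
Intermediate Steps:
$A - 1032 = 25 - 1032 = -1007$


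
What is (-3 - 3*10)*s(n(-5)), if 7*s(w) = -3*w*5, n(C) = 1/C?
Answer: -99/7 ≈ -14.143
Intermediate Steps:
s(w) = -15*w/7 (s(w) = (-3*w*5)/7 = (-15*w)/7 = -15*w/7)
(-3 - 3*10)*s(n(-5)) = (-3 - 3*10)*(-15/7/(-5)) = (-3 - 30)*(-15/7*(-1/5)) = -33*3/7 = -99/7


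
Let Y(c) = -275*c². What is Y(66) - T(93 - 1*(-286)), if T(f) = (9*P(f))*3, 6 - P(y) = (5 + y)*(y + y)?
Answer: 6660882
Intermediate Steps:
P(y) = 6 - 2*y*(5 + y) (P(y) = 6 - (5 + y)*(y + y) = 6 - (5 + y)*2*y = 6 - 2*y*(5 + y))
T(f) = 162 - 270*f - 54*f² (T(f) = (9*(6 - 10*f - 2*f²))*3 = (54 - 90*f - 18*f²)*3 = 162 - 270*f - 54*f²)
Y(66) - T(93 - 1*(-286)) = -275*66² - (162 - 270*(93 - 1*(-286)) - 54*(93 - 1*(-286))²) = -275*4356 - (162 - 270*(93 + 286) - 54*(93 + 286)²) = -1197900 - (162 - 270*379 - 54*379²) = -1197900 - (162 - 102330 - 54*143641) = -1197900 - (162 - 102330 - 7756614) = -1197900 - 1*(-7858782) = -1197900 + 7858782 = 6660882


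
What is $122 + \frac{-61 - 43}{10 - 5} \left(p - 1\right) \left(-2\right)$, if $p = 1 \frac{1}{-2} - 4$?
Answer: $- \frac{534}{5} \approx -106.8$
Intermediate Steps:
$p = - \frac{9}{2}$ ($p = 1 \left(- \frac{1}{2}\right) - 4 = - \frac{1}{2} - 4 = - \frac{9}{2} \approx -4.5$)
$122 + \frac{-61 - 43}{10 - 5} \left(p - 1\right) \left(-2\right) = 122 + \frac{-61 - 43}{10 - 5} \left(- \frac{9}{2} - 1\right) \left(-2\right) = 122 + - \frac{104}{5} \left(\left(- \frac{11}{2}\right) \left(-2\right)\right) = 122 + \left(-104\right) \frac{1}{5} \cdot 11 = 122 - \frac{1144}{5} = - \frac{534}{5}$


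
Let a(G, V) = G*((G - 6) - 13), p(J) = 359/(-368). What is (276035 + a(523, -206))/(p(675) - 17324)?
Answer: -198582736/6375591 ≈ -31.147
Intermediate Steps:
p(J) = -359/368 (p(J) = 359*(-1/368) = -359/368)
a(G, V) = G*(-19 + G) (a(G, V) = G*((-6 + G) - 13) = G*(-19 + G))
(276035 + a(523, -206))/(p(675) - 17324) = (276035 + 523*(-19 + 523))/(-359/368 - 17324) = (276035 + 523*504)/(-6375591/368) = (276035 + 263592)*(-368/6375591) = 539627*(-368/6375591) = -198582736/6375591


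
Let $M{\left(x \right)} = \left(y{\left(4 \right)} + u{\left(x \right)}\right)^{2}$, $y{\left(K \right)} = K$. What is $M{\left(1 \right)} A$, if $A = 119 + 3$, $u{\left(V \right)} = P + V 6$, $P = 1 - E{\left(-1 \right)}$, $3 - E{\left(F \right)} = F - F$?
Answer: $7808$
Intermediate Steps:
$E{\left(F \right)} = 3$ ($E{\left(F \right)} = 3 - \left(F - F\right) = 3 - 0 = 3 + 0 = 3$)
$P = -2$ ($P = 1 - 3 = -2$)
$u{\left(V \right)} = -2 + 6 V$ ($u{\left(V \right)} = -2 + V 6 = -2 + 6 V$)
$A = 122$
$M{\left(x \right)} = \left(2 + 6 x\right)^{2}$ ($M{\left(x \right)} = \left(4 + \left(-2 + 6 x\right)\right)^{2} = \left(2 + 6 x\right)^{2}$)
$M{\left(1 \right)} A = 4 \left(1 + 3 \cdot 1\right)^{2} \cdot 122 = 4 \left(1 + 3\right)^{2} \cdot 122 = 4 \cdot 4^{2} \cdot 122 = 4 \cdot 16 \cdot 122 = 64 \cdot 122 = 7808$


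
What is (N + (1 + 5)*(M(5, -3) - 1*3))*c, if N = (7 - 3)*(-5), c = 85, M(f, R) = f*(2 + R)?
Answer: -5780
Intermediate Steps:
N = -20 (N = 4*(-5) = -20)
(N + (1 + 5)*(M(5, -3) - 1*3))*c = (-20 + (1 + 5)*(5*(2 - 3) - 1*3))*85 = (-20 + 6*(5*(-1) - 3))*85 = (-20 + 6*(-5 - 3))*85 = (-20 + 6*(-8))*85 = (-20 - 48)*85 = -68*85 = -5780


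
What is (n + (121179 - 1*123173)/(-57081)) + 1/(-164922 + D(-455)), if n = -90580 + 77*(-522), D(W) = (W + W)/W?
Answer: -1231079758861081/9413798520 ≈ -1.3077e+5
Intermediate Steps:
D(W) = 2 (D(W) = (2*W)/W = 2)
n = -130774 (n = -90580 - 40194 = -130774)
(n + (121179 - 1*123173)/(-57081)) + 1/(-164922 + D(-455)) = (-130774 + (121179 - 1*123173)/(-57081)) + 1/(-164922 + 2) = (-130774 + (121179 - 123173)*(-1/57081)) + 1/(-164920) = (-130774 - 1994*(-1/57081)) - 1/164920 = (-130774 + 1994/57081) - 1/164920 = -7464708700/57081 - 1/164920 = -1231079758861081/9413798520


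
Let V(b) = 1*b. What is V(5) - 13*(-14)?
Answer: 187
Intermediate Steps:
V(b) = b
V(5) - 13*(-14) = 5 - 13*(-14) = 5 + 182 = 187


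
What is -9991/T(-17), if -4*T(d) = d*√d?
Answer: 39964*I*√17/289 ≈ 570.16*I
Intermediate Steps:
T(d) = -d^(3/2)/4 (T(d) = -d*√d/4 = -d^(3/2)/4)
-9991/T(-17) = -9991*(-4*I*√17/289) = -(-39964)*I*√17/289 = 39964*I*√17/289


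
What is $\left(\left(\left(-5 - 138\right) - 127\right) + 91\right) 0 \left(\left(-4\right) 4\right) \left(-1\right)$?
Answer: $0$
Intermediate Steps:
$\left(\left(\left(-5 - 138\right) - 127\right) + 91\right) 0 \left(\left(-4\right) 4\right) \left(-1\right) = \left(\left(-143 - 127\right) + 91\right) 0 \left(-16\right) \left(-1\right) = \left(-270 + 91\right) 0 \left(-1\right) = \left(-179\right) 0 = 0$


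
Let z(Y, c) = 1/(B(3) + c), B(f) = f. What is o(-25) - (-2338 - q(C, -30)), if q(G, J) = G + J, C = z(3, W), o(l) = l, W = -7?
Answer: 9131/4 ≈ 2282.8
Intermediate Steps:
z(Y, c) = 1/(3 + c)
C = -¼ (C = 1/(3 - 7) = 1/(-4) = -¼ ≈ -0.25000)
o(-25) - (-2338 - q(C, -30)) = -25 - (-2338 - (-¼ - 30)) = -25 - (-2338 - 1*(-121/4)) = -25 - (-2338 + 121/4) = -25 - 1*(-9231/4) = -25 + 9231/4 = 9131/4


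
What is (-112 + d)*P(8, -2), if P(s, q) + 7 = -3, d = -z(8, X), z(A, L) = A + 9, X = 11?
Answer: 1290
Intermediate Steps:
z(A, L) = 9 + A
d = -17 (d = -(9 + 8) = -1*17 = -17)
P(s, q) = -10 (P(s, q) = -7 - 3 = -10)
(-112 + d)*P(8, -2) = (-112 - 17)*(-10) = -129*(-10) = 1290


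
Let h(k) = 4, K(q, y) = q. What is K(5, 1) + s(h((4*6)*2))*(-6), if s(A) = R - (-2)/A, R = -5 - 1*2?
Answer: 44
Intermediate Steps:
R = -7 (R = -5 - 2 = -7)
s(A) = -7 + 2/A (s(A) = -7 - (-2)/A = -7 + 2/A)
K(5, 1) + s(h((4*6)*2))*(-6) = 5 + (-7 + 2/4)*(-6) = 5 + (-7 + 2*(¼))*(-6) = 5 + (-7 + ½)*(-6) = 5 - 13/2*(-6) = 5 + 39 = 44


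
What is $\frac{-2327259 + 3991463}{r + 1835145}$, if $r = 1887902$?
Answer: $\frac{1664204}{3723047} \approx 0.447$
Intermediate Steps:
$\frac{-2327259 + 3991463}{r + 1835145} = \frac{-2327259 + 3991463}{1887902 + 1835145} = \frac{1664204}{3723047}$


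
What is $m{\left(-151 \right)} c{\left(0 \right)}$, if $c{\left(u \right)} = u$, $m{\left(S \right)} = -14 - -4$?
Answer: $0$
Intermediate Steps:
$m{\left(S \right)} = -10$ ($m{\left(S \right)} = -14 + 4 = -10$)
$m{\left(-151 \right)} c{\left(0 \right)} = \left(-10\right) 0 = 0$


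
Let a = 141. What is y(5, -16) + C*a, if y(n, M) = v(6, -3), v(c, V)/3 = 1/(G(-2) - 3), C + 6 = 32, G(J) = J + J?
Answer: 25659/7 ≈ 3665.6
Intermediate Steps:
G(J) = 2*J
C = 26 (C = -6 + 32 = 26)
v(c, V) = -3/7 (v(c, V) = 3/(2*(-2) - 3) = 3/(-4 - 3) = 3/(-7) = 3*(-⅐) = -3/7)
y(n, M) = -3/7
y(5, -16) + C*a = -3/7 + 26*141 = -3/7 + 3666 = 25659/7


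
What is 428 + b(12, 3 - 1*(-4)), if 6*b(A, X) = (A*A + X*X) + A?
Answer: 2773/6 ≈ 462.17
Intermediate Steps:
b(A, X) = A/6 + A²/6 + X²/6 (b(A, X) = ((A*A + X*X) + A)/6 = ((A² + X²) + A)/6 = (A + A² + X²)/6 = A/6 + A²/6 + X²/6)
428 + b(12, 3 - 1*(-4)) = 428 + ((⅙)*12 + (⅙)*12² + (3 - 1*(-4))²/6) = 428 + (2 + (⅙)*144 + (3 + 4)²/6) = 428 + (2 + 24 + (⅙)*7²) = 428 + (2 + 24 + (⅙)*49) = 428 + (2 + 24 + 49/6) = 428 + 205/6 = 2773/6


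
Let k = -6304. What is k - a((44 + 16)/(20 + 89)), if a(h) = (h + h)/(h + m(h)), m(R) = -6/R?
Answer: -71114224/11281 ≈ -6303.9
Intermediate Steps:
m(R) = -6/R
a(h) = 2*h/(h - 6/h) (a(h) = (h + h)/(h - 6/h) = (2*h)/(h - 6/h) = 2*h/(h - 6/h))
k - a((44 + 16)/(20 + 89)) = -6304 - 2*((44 + 16)/(20 + 89))²/(-6 + ((44 + 16)/(20 + 89))²) = -6304 - 2*(60/109)²/(-6 + (60/109)²) = -6304 - 2*3600/(11881*(-6 + 3600/11881)) = -6304 - 2*3600/(11881*(-67686/11881)) = -6304 - 2*3600*(-11881)/(11881*67686) = -6304 - 1*(-1200/11281) = -6304 + 1200/11281 = -71114224/11281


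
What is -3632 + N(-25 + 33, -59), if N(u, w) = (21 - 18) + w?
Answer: -3688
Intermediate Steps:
N(u, w) = 3 + w
-3632 + N(-25 + 33, -59) = -3632 + (3 - 59) = -3632 - 56 = -3688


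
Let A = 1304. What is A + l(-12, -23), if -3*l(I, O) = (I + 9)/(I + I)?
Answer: 31295/24 ≈ 1304.0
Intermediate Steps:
l(I, O) = -(9 + I)/(6*I) (l(I, O) = -(I + 9)/(3*(I + I)) = -(9 + I)/(3*(2*I)) = -(9 + I)*1/(2*I)/3 = -(9 + I)/(6*I))
A + l(-12, -23) = 1304 + (⅙)*(-9 - 1*(-12))/(-12) = 1304 + (⅙)*(-1/12)*(-9 + 12) = 1304 + (⅙)*(-1/12)*3 = 1304 - 1/24 = 31295/24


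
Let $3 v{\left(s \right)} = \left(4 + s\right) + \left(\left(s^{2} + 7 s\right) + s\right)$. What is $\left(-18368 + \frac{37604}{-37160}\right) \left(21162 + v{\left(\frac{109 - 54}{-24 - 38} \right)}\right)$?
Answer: $- \frac{2776193450222353}{7142152} \approx -3.8871 \cdot 10^{8}$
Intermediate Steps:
$v{\left(s \right)} = \frac{4}{3} + 3 s + \frac{s^{2}}{3}$ ($v{\left(s \right)} = \frac{\left(4 + s\right) + \left(\left(s^{2} + 7 s\right) + s\right)}{3} = \frac{\left(4 + s\right) + \left(s^{2} + 8 s\right)}{3} = \frac{4 + s^{2} + 9 s}{3} = \frac{4}{3} + 3 s + \frac{s^{2}}{3}$)
$\left(-18368 + \frac{37604}{-37160}\right) \left(21162 + v{\left(\frac{109 - 54}{-24 - 38} \right)}\right) = \left(-18368 + \frac{37604}{-37160}\right) \left(21162 + \left(\frac{4}{3} + 3 \frac{109 - 54}{-24 - 38} + \frac{\left(\frac{109 - 54}{-24 - 38}\right)^{2}}{3}\right)\right) = \left(-18368 + 37604 \left(- \frac{1}{37160}\right)\right) \left(21162 + \left(\frac{4}{3} + 3 \frac{55}{-62} + \frac{\left(\frac{55}{-62}\right)^{2}}{3}\right)\right) = \left(-18368 - \frac{9401}{9290}\right) \left(21162 + \left(\frac{4}{3} + 3 \cdot 55 \left(- \frac{1}{62}\right) + \frac{\left(55 \left(- \frac{1}{62}\right)\right)^{2}}{3}\right)\right) = - \frac{170648121 \left(21162 + \left(\frac{4}{3} + 3 \left(- \frac{55}{62}\right) + \frac{\left(- \frac{55}{62}\right)^{2}}{3}\right)\right)}{9290} = - \frac{170648121 \left(21162 + \left(\frac{4}{3} - \frac{165}{62} + \frac{1}{3} \cdot \frac{3025}{3844}\right)\right)}{9290} = - \frac{170648121 \left(21162 + \left(\frac{4}{3} - \frac{165}{62} + \frac{3025}{11532}\right)\right)}{9290} = - \frac{170648121 \left(21162 - \frac{12289}{11532}\right)}{9290} = \left(- \frac{170648121}{9290}\right) \frac{244027895}{11532} = - \frac{2776193450222353}{7142152}$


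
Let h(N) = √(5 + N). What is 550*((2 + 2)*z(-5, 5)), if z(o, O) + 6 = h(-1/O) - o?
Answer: -2200 + 880*√30 ≈ 2620.0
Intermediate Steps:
z(o, O) = -6 + √(5 - 1/O) - o (z(o, O) = -6 + (√(5 - 1/O) - o) = -6 + √(5 - 1/O) - o)
550*((2 + 2)*z(-5, 5)) = 550*((2 + 2)*(-6 + √(5 - 1/5) - 1*(-5))) = 550*(4*(-6 + √(5 - 1*⅕) + 5)) = 550*(4*(-6 + √(5 - ⅕) + 5)) = 550*(4*(-6 + √(24/5) + 5)) = 550*(4*(-6 + 2*√30/5 + 5)) = 550*(4*(-1 + 2*√30/5)) = 550*(-4 + 8*√30/5) = -2200 + 880*√30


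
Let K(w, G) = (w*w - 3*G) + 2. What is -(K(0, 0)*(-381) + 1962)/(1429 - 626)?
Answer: -1200/803 ≈ -1.4944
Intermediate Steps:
K(w, G) = 2 + w² - 3*G (K(w, G) = (w² - 3*G) + 2 = 2 + w² - 3*G)
-(K(0, 0)*(-381) + 1962)/(1429 - 626) = -((2 + 0² - 3*0)*(-381) + 1962)/(1429 - 626) = -((2 + 0 + 0)*(-381) + 1962)/803 = -(2*(-381) + 1962)/803 = -(-762 + 1962)/803 = -1200/803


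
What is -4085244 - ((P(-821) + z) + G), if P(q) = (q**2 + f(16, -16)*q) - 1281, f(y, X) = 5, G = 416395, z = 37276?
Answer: -5207570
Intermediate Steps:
P(q) = -1281 + q**2 + 5*q (P(q) = (q**2 + 5*q) - 1281 = -1281 + q**2 + 5*q)
-4085244 - ((P(-821) + z) + G) = -4085244 - (((-1281 + (-821)**2 + 5*(-821)) + 37276) + 416395) = -4085244 - (((-1281 + 674041 - 4105) + 37276) + 416395) = -4085244 - ((668655 + 37276) + 416395) = -4085244 - (705931 + 416395) = -4085244 - 1*1122326 = -4085244 - 1122326 = -5207570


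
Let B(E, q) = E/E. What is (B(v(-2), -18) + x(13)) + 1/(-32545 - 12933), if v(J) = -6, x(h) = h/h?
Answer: 90955/45478 ≈ 2.0000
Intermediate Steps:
x(h) = 1
B(E, q) = 1
(B(v(-2), -18) + x(13)) + 1/(-32545 - 12933) = (1 + 1) + 1/(-32545 - 12933) = 2 + 1/(-45478) = 2 - 1/45478 = 90955/45478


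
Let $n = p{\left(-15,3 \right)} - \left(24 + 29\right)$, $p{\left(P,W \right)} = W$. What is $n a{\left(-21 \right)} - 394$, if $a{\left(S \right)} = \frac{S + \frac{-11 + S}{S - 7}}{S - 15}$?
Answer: $- \frac{53119}{126} \approx -421.58$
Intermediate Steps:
$n = -50$ ($n = 3 - \left(24 + 29\right) = 3 - 53 = -50$)
$a{\left(S \right)} = \frac{S + \frac{-11 + S}{-7 + S}}{-15 + S}$
$n a{\left(-21 \right)} - 394 = - 50 \frac{-11 + \left(-21\right)^{2} - -126}{105 + \left(-21\right)^{2} - -462} - 394 = - 50 \frac{-11 + 441 + 126}{105 + 441 + 462} - 394 = - 50 \cdot \frac{1}{1008} \cdot 556 - 394 = \left(-50\right) \frac{139}{252} - 394 = - \frac{3475}{126} - 394 = - \frac{53119}{126}$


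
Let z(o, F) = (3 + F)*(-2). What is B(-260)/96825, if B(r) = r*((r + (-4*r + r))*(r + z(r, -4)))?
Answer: 465088/1291 ≈ 360.25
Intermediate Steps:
z(o, F) = -6 - 2*F
B(r) = -2*r²*(2 + r) (B(r) = r*((r + (-4*r + r))*(r + (-6 - 2*(-4)))) = r*((r - 3*r)*(r + (-6 + 8))) = r*((-2*r)*(r + 2)) = r*((-2*r)*(2 + r)) = r*(-2*r*(2 + r)) = -2*r²*(2 + r))
B(-260)/96825 = (2*(-260)²*(-2 - 1*(-260)))/96825 = (2*67600*(-2 + 260))*(1/96825) = (2*67600*258)*(1/96825) = 34881600*(1/96825) = 465088/1291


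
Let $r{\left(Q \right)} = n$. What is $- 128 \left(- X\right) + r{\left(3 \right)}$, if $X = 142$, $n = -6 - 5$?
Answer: $18165$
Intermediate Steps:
$n = -11$
$r{\left(Q \right)} = -11$
$- 128 \left(- X\right) + r{\left(3 \right)} = - 128 \left(\left(-1\right) 142\right) - 11 = \left(-128\right) \left(-142\right) - 11 = 18176 - 11 = 18165$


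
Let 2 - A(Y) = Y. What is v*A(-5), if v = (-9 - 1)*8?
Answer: -560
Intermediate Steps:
A(Y) = 2 - Y
v = -80 (v = -10*8 = -80)
v*A(-5) = -80*(2 - 1*(-5)) = -80*(2 + 5) = -80*7 = -560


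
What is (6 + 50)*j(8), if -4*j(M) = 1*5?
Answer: -70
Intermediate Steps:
j(M) = -5/4
(6 + 50)*j(8) = (6 + 50)*(-5/4) = 56*(-5/4) = -70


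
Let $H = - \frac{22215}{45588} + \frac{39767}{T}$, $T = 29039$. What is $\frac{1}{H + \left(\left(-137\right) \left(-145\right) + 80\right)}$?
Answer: $\frac{441276644}{8801651930117} \approx 5.0136 \cdot 10^{-5}$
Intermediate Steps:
$H = \frac{389265537}{441276644}$ ($H = - \frac{22215}{45588} + \frac{39767}{29039} = \left(-22215\right) \frac{1}{45588} + 39767 \cdot \frac{1}{29039} = - \frac{7405}{15196} + \frac{39767}{29039} = \frac{389265537}{441276644} \approx 0.88214$)
$\frac{1}{H + \left(\left(-137\right) \left(-145\right) + 80\right)} = \frac{1}{\frac{389265537}{441276644} + \left(\left(-137\right) \left(-145\right) + 80\right)} = \frac{1}{\frac{389265537}{441276644} + \left(19865 + 80\right)} = \frac{1}{\frac{389265537}{441276644} + 19945} = \frac{1}{\frac{8801651930117}{441276644}} = \frac{441276644}{8801651930117}$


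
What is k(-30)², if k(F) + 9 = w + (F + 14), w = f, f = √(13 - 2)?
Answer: (-25 + √11)² ≈ 470.17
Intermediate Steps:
f = √11 ≈ 3.3166
w = √11 ≈ 3.3166
k(F) = 5 + F + √11 (k(F) = -9 + (√11 + (F + 14)) = -9 + (√11 + (14 + F)) = -9 + (14 + F + √11) = 5 + F + √11)
k(-30)² = (5 - 30 + √11)² = (-25 + √11)²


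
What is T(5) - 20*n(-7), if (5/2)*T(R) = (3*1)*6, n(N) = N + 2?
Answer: 536/5 ≈ 107.20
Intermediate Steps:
n(N) = 2 + N
T(R) = 36/5 (T(R) = 2*((3*1)*6)/5 = 2*(3*6)/5 = (⅖)*18 = 36/5)
T(5) - 20*n(-7) = 36/5 - 20*(2 - 7) = 36/5 - 20*(-5) = 36/5 + 100 = 536/5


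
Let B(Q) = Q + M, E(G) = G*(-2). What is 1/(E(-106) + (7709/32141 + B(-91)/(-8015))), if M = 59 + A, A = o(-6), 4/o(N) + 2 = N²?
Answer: 4379371955/929494664677 ≈ 0.0047116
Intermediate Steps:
E(G) = -2*G
o(N) = 4/(-2 + N²)
A = 2/17 (A = 4/(-2 + (-6)²) = 4/(-2 + 36) = 4/34 = 4*(1/34) = 2/17 ≈ 0.11765)
M = 1005/17 (M = 59 + 2/17 = 1005/17 ≈ 59.118)
B(Q) = 1005/17 + Q (B(Q) = Q + 1005/17 = 1005/17 + Q)
1/(E(-106) + (7709/32141 + B(-91)/(-8015))) = 1/(-2*(-106) + (7709/32141 + (1005/17 - 91)/(-8015))) = 1/(212 + (7709*(1/32141) - 542/17*(-1/8015))) = 1/(212 + (7709/32141 + 542/136255)) = 1/(212 + 1067810217/4379371955) = 1/(929494664677/4379371955) = 4379371955/929494664677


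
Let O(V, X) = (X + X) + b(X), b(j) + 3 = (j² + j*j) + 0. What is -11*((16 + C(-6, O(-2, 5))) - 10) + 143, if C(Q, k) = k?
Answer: -550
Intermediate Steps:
b(j) = -3 + 2*j² (b(j) = -3 + ((j² + j*j) + 0) = -3 + ((j² + j²) + 0) = -3 + (2*j² + 0) = -3 + 2*j²)
O(V, X) = -3 + 2*X + 2*X² (O(V, X) = (X + X) + (-3 + 2*X²) = 2*X + (-3 + 2*X²) = -3 + 2*X + 2*X²)
-11*((16 + C(-6, O(-2, 5))) - 10) + 143 = -11*((16 + (-3 + 2*5 + 2*5²)) - 10) + 143 = -11*((16 + (-3 + 10 + 2*25)) - 10) + 143 = -11*((16 + (-3 + 10 + 50)) - 10) + 143 = -11*((16 + 57) - 10) + 143 = -11*(73 - 10) + 143 = -11*63 + 143 = -693 + 143 = -550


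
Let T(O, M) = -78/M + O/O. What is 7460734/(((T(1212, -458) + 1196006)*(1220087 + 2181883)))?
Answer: 854254043/465875368757370 ≈ 1.8337e-6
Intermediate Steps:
T(O, M) = 1 - 78/M (T(O, M) = -78/M + 1 = 1 - 78/M)
7460734/(((T(1212, -458) + 1196006)*(1220087 + 2181883))) = 7460734/((((-78 - 458)/(-458) + 1196006)*(1220087 + 2181883))) = 7460734/(((-1/458*(-536) + 1196006)*3401970)) = 7460734/(((268/229 + 1196006)*3401970)) = 7460734/(((273885642/229)*3401970)) = 7460734/(931750737514740/229) = 7460734*(229/931750737514740) = 854254043/465875368757370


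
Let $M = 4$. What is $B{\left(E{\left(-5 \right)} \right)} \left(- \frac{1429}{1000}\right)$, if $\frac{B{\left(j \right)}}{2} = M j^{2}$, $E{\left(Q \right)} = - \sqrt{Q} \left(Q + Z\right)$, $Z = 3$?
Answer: $\frac{5716}{25} \approx 228.64$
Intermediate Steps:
$E{\left(Q \right)} = - \sqrt{Q} \left(3 + Q\right)$ ($E{\left(Q \right)} = - \sqrt{Q} \left(Q + 3\right) = - \sqrt{Q} \left(3 + Q\right)$)
$B{\left(j \right)} = 8 j^{2}$ ($B{\left(j \right)} = 2 \cdot 4 j^{2} = 8 j^{2}$)
$B{\left(E{\left(-5 \right)} \right)} \left(- \frac{1429}{1000}\right) = 8 \left(\sqrt{-5} \left(-3 - -5\right)\right)^{2} \left(- \frac{1429}{1000}\right) = 8 \left(i \sqrt{5} \left(-3 + 5\right)\right)^{2} \left(\left(-1429\right) \frac{1}{1000}\right) = 8 \left(i \sqrt{5} \cdot 2\right)^{2} \left(- \frac{1429}{1000}\right) = 8 \left(2 i \sqrt{5}\right)^{2} \left(- \frac{1429}{1000}\right) = 8 \left(-20\right) \left(- \frac{1429}{1000}\right) = \left(-160\right) \left(- \frac{1429}{1000}\right) = \frac{5716}{25}$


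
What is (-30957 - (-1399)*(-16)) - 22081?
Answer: -75422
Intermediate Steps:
(-30957 - (-1399)*(-16)) - 22081 = (-30957 - 1399*16) - 22081 = (-30957 - 22384) - 22081 = -53341 - 22081 = -75422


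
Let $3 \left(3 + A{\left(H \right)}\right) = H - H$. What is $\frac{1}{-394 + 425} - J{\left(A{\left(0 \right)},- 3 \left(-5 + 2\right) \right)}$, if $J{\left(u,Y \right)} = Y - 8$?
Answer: $- \frac{30}{31} \approx -0.96774$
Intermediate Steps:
$A{\left(H \right)} = -3$ ($A{\left(H \right)} = -3 + \frac{H - H}{3} = -3 + \frac{1}{3} \cdot 0 = -3 + 0 = -3$)
$J{\left(u,Y \right)} = -8 + Y$ ($J{\left(u,Y \right)} = Y - 8 = -8 + Y$)
$\frac{1}{-394 + 425} - J{\left(A{\left(0 \right)},- 3 \left(-5 + 2\right) \right)} = \frac{1}{-394 + 425} - \left(-8 - 3 \left(-5 + 2\right)\right) = \frac{1}{31} - \left(-8 - -9\right) = \frac{1}{31} - \left(-8 + 9\right) = \frac{1}{31} - 1 = - \frac{30}{31}$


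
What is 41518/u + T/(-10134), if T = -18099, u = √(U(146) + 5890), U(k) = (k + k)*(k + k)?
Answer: 2011/1126 + 20759*√91154/45577 ≈ 139.30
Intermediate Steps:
U(k) = 4*k² (U(k) = (2*k)*(2*k) = 4*k²)
u = √91154 (u = √(4*146² + 5890) = √(4*21316 + 5890) = √(85264 + 5890) = √91154 ≈ 301.92)
41518/u + T/(-10134) = 41518/(√91154) - 18099/(-10134) = 41518*(√91154/91154) - 18099*(-1/10134) = 20759*√91154/45577 + 2011/1126 = 2011/1126 + 20759*√91154/45577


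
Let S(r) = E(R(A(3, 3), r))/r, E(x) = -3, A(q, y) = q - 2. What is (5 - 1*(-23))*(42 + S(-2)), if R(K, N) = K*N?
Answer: 1218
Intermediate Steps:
A(q, y) = -2 + q
S(r) = -3/r
(5 - 1*(-23))*(42 + S(-2)) = (5 - 1*(-23))*(42 - 3/(-2)) = (5 + 23)*(42 - 3*(-½)) = 28*(42 + 3/2) = 28*(87/2) = 1218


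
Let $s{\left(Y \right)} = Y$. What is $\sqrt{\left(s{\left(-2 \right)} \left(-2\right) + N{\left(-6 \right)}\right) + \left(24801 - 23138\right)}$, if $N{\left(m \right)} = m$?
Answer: $\sqrt{1661} \approx 40.755$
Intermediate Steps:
$\sqrt{\left(s{\left(-2 \right)} \left(-2\right) + N{\left(-6 \right)}\right) + \left(24801 - 23138\right)} = \sqrt{\left(\left(-2\right) \left(-2\right) - 6\right) + \left(24801 - 23138\right)} = \sqrt{\left(4 - 6\right) + \left(24801 - 23138\right)} = \sqrt{-2 + 1663} = \sqrt{1661}$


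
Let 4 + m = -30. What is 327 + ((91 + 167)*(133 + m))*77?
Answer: 1967061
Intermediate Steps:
m = -34 (m = -4 - 30 = -34)
327 + ((91 + 167)*(133 + m))*77 = 327 + ((91 + 167)*(133 - 34))*77 = 327 + (258*99)*77 = 327 + 25542*77 = 327 + 1966734 = 1967061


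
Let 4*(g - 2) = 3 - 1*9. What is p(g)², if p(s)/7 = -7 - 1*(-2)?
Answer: 1225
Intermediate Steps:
g = ½ (g = 2 + (3 - 1*9)/4 = 2 + (3 - 9)/4 = 2 + (¼)*(-6) = 2 - 3/2 = ½ ≈ 0.50000)
p(s) = -35 (p(s) = 7*(-7 - 1*(-2)) = 7*(-7 + 2) = 7*(-5) = -35)
p(g)² = (-35)² = 1225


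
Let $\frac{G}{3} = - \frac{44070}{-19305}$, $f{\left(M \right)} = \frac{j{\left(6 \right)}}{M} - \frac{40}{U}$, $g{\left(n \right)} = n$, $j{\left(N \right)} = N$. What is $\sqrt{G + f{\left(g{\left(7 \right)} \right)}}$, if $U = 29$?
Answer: $\frac{2 \sqrt{70975905}}{6699} \approx 2.5152$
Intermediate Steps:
$f{\left(M \right)} = - \frac{40}{29} + \frac{6}{M}$ ($f{\left(M \right)} = \frac{6}{M} - \frac{40}{29} = - \frac{40}{29} + \frac{6}{M}$)
$G = \frac{226}{33}$ ($G = 3 \left(- \frac{44070}{-19305}\right) = 3 \left(\left(-44070\right) \left(- \frac{1}{19305}\right)\right) = 3 \cdot \frac{226}{99} = \frac{226}{33} \approx 6.8485$)
$\sqrt{G + f{\left(g{\left(7 \right)} \right)}} = \sqrt{\frac{226}{33} - \left(\frac{40}{29} - \frac{6}{7}\right)} = \sqrt{\frac{226}{33} + \left(- \frac{40}{29} + 6 \cdot \frac{1}{7}\right)} = \sqrt{\frac{226}{33} + \left(- \frac{40}{29} + \frac{6}{7}\right)} = \sqrt{\frac{226}{33} - \frac{106}{203}} = \sqrt{\frac{42380}{6699}} = \frac{2 \sqrt{70975905}}{6699}$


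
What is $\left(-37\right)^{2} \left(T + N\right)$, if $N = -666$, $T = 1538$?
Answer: $1193768$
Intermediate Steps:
$\left(-37\right)^{2} \left(T + N\right) = \left(-37\right)^{2} \left(1538 - 666\right) = 1369 \cdot 872 = 1193768$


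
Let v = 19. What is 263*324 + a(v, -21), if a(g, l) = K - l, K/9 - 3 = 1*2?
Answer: 85278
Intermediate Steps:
K = 45 (K = 27 + 9*(1*2) = 27 + 9*2 = 27 + 18 = 45)
a(g, l) = 45 - l
263*324 + a(v, -21) = 263*324 + (45 - 1*(-21)) = 85212 + (45 + 21) = 85212 + 66 = 85278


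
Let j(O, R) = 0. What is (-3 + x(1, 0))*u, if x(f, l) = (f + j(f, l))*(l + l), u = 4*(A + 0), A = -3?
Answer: 36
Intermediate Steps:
u = -12 (u = 4*(-3 + 0) = 4*(-3) = -12)
x(f, l) = 2*f*l (x(f, l) = (f + 0)*(l + l) = f*(2*l) = 2*f*l)
(-3 + x(1, 0))*u = (-3 + 2*1*0)*(-12) = (-3 + 0)*(-12) = -3*(-12) = 36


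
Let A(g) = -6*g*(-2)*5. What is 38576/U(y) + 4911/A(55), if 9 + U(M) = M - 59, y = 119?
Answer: 42517087/56100 ≈ 757.88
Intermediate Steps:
U(M) = -68 + M (U(M) = -9 + (M - 59) = -9 + (-59 + M) = -68 + M)
A(g) = 60*g (A(g) = -(-12)*g*5 = (12*g)*5 = 60*g)
38576/U(y) + 4911/A(55) = 38576/(-68 + 119) + 4911/((60*55)) = 38576/51 + 4911/3300 = 38576*(1/51) + 4911*(1/3300) = 38576/51 + 1637/1100 = 42517087/56100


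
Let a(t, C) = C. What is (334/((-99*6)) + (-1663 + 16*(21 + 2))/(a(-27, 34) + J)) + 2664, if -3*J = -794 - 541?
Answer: 378524024/142263 ≈ 2660.7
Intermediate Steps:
J = 445 (J = -(-794 - 541)/3 = -1/3*(-1335) = 445)
(334/((-99*6)) + (-1663 + 16*(21 + 2))/(a(-27, 34) + J)) + 2664 = (334/((-99*6)) + (-1663 + 16*(21 + 2))/(34 + 445)) + 2664 = (334/(-594) + (-1663 + 16*23)/479) + 2664 = (334*(-1/594) + (-1663 + 368)*(1/479)) + 2664 = (-167/297 - 1295*1/479) + 2664 = (-167/297 - 1295/479) + 2664 = -464608/142263 + 2664 = 378524024/142263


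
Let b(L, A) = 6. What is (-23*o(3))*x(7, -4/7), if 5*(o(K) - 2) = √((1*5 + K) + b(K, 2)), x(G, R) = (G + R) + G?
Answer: -4324/7 - 2162*√14/35 ≈ -848.84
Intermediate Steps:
x(G, R) = R + 2*G
o(K) = 2 + √(11 + K)/5 (o(K) = 2 + √((1*5 + K) + 6)/5 = 2 + √((5 + K) + 6)/5 = 2 + √(11 + K)/5)
(-23*o(3))*x(7, -4/7) = (-23*(2 + √(11 + 3)/5))*(-4/7 + 2*7) = (-23*(2 + √14/5))*(-4*⅐ + 14) = (-46 - 23*√14/5)*(-4/7 + 14) = (-46 - 23*√14/5)*(94/7) = -4324/7 - 2162*√14/35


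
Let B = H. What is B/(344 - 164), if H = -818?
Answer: -409/90 ≈ -4.5444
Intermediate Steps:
B = -818
B/(344 - 164) = -818/(344 - 164) = -818/180 = -818*1/180 = -409/90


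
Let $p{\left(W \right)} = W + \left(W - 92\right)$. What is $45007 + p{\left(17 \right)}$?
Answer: $44949$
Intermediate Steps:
$p{\left(W \right)} = -92 + 2 W$ ($p{\left(W \right)} = W + \left(W - 92\right) = W + \left(-92 + W\right) = -92 + 2 W$)
$45007 + p{\left(17 \right)} = 45007 + \left(-92 + 2 \cdot 17\right) = 45007 + \left(-92 + 34\right) = 45007 - 58 = 44949$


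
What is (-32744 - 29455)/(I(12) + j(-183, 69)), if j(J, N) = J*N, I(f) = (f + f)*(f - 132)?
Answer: 6911/1723 ≈ 4.0110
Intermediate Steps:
I(f) = 2*f*(-132 + f) (I(f) = (2*f)*(-132 + f) = 2*f*(-132 + f))
(-32744 - 29455)/(I(12) + j(-183, 69)) = (-32744 - 29455)/(2*12*(-132 + 12) - 183*69) = -62199/(2*12*(-120) - 12627) = -62199/(-2880 - 12627) = -62199/(-15507) = -62199*(-1/15507) = 6911/1723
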